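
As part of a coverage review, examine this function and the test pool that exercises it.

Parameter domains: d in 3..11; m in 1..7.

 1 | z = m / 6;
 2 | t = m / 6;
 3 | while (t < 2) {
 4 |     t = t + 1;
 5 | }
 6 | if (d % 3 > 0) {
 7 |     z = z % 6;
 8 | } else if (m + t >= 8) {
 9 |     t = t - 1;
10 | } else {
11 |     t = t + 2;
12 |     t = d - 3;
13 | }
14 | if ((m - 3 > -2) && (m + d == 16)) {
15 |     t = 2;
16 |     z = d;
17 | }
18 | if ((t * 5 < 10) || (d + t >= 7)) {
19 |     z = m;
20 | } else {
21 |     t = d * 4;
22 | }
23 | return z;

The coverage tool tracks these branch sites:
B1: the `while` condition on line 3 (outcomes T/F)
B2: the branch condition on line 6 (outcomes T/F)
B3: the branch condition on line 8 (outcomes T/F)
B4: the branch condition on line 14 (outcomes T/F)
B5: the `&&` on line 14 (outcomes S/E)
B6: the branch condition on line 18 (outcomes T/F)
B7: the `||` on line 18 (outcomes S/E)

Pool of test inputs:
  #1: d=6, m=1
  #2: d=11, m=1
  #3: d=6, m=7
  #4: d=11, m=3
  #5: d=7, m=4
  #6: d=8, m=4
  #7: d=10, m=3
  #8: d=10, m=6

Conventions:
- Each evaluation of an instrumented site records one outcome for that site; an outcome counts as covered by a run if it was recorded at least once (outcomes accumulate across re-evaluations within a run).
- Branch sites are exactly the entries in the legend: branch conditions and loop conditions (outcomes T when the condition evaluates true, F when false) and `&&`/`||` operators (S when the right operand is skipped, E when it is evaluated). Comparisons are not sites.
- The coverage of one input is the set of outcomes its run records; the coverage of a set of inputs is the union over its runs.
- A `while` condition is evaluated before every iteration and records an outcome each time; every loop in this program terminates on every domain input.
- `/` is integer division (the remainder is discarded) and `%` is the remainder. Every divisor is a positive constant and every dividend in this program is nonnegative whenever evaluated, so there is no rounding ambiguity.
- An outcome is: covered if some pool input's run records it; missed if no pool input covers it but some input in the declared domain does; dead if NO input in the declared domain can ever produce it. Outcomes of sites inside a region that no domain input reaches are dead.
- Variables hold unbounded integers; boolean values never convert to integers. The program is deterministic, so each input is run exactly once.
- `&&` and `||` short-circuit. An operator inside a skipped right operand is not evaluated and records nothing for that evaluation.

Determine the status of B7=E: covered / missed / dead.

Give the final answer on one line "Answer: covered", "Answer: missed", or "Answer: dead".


B7=E is recorded by pool input(s) 1, 2, 4, 5, 6, 7, 8 -> covered
Answer: covered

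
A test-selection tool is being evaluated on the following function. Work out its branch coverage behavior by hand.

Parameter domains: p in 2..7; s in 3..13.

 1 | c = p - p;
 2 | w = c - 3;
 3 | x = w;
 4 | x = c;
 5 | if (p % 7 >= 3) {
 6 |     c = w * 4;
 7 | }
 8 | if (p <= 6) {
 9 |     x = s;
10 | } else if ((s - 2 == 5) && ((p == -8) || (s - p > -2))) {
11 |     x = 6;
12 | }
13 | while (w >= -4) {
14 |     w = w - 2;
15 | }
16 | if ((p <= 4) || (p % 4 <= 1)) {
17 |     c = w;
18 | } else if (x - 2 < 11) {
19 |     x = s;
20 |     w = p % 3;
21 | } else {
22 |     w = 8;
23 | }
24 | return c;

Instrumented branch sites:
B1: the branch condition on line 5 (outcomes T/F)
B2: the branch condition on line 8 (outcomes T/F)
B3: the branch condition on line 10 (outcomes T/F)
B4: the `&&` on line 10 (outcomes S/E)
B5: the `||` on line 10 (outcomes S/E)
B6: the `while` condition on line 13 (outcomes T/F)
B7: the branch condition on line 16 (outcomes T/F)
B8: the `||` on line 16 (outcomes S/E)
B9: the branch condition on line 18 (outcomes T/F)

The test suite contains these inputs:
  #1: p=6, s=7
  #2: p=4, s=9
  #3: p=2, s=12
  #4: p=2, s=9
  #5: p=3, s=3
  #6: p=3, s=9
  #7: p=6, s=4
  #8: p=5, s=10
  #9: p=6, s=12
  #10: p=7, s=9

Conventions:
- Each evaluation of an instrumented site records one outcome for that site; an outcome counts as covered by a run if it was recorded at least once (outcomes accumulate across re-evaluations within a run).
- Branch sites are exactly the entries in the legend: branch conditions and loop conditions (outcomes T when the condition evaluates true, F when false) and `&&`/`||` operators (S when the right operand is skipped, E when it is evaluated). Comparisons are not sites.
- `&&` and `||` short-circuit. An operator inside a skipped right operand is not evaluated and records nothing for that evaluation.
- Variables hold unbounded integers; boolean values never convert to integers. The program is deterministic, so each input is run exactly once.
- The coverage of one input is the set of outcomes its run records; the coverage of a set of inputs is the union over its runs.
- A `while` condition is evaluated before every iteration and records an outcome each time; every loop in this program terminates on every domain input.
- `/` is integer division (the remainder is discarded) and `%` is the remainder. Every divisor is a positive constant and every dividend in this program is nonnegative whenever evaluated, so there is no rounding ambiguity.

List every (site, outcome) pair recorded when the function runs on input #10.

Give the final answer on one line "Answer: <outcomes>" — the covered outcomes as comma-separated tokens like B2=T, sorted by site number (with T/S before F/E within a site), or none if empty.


Tracing the run of input #10 (p=7, s=9):
  B1->F, B2->F, B4->S, B3->F, B6->T, B6->F, B8->E, B7->F, B9->T
distinct outcomes covered: B1=F, B2=F, B3=F, B4=S, B6=T, B6=F, B7=F, B8=E, B9=T
Answer: B1=F, B2=F, B3=F, B4=S, B6=T, B6=F, B7=F, B8=E, B9=T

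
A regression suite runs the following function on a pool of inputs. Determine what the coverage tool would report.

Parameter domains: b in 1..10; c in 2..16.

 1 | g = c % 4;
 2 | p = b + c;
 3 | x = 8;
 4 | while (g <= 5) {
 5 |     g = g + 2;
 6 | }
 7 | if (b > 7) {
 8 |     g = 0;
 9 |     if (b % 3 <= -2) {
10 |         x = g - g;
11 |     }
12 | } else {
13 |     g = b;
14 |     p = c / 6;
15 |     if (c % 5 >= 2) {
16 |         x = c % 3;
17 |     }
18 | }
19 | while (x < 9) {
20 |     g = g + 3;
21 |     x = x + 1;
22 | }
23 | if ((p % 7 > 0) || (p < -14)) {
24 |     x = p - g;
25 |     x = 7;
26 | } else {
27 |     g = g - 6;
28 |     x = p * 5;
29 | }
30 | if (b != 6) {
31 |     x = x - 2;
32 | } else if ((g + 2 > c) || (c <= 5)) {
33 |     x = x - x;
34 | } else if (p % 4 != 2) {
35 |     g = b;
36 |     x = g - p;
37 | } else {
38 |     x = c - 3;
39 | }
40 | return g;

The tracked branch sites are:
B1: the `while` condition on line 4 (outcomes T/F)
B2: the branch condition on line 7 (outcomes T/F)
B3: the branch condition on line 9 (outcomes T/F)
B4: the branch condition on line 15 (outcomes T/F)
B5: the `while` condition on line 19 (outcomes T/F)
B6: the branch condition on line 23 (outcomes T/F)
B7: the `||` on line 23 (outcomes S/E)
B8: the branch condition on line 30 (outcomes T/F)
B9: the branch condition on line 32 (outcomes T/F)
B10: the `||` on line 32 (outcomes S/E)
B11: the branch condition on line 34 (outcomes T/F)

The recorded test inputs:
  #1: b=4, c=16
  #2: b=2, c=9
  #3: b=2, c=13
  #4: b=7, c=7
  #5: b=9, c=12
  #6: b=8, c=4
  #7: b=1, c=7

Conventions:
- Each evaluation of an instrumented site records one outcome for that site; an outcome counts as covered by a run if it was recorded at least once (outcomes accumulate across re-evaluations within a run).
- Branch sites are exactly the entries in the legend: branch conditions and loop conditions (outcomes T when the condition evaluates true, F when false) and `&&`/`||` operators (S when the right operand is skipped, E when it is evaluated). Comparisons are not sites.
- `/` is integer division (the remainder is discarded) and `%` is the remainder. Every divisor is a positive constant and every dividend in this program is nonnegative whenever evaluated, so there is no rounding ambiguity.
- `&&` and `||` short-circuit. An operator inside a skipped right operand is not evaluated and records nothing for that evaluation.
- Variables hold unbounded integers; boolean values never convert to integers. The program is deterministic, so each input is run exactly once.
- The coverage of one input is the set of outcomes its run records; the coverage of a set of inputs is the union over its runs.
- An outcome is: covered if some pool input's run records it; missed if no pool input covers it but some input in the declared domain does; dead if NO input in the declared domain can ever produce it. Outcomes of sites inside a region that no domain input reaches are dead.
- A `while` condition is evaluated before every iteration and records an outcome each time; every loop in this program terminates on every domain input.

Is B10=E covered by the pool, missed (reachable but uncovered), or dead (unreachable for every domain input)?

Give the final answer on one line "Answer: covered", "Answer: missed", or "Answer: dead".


no pool input records B10=E
but domain input (b=6, c=5) does record it -> reachable, so missed
Answer: missed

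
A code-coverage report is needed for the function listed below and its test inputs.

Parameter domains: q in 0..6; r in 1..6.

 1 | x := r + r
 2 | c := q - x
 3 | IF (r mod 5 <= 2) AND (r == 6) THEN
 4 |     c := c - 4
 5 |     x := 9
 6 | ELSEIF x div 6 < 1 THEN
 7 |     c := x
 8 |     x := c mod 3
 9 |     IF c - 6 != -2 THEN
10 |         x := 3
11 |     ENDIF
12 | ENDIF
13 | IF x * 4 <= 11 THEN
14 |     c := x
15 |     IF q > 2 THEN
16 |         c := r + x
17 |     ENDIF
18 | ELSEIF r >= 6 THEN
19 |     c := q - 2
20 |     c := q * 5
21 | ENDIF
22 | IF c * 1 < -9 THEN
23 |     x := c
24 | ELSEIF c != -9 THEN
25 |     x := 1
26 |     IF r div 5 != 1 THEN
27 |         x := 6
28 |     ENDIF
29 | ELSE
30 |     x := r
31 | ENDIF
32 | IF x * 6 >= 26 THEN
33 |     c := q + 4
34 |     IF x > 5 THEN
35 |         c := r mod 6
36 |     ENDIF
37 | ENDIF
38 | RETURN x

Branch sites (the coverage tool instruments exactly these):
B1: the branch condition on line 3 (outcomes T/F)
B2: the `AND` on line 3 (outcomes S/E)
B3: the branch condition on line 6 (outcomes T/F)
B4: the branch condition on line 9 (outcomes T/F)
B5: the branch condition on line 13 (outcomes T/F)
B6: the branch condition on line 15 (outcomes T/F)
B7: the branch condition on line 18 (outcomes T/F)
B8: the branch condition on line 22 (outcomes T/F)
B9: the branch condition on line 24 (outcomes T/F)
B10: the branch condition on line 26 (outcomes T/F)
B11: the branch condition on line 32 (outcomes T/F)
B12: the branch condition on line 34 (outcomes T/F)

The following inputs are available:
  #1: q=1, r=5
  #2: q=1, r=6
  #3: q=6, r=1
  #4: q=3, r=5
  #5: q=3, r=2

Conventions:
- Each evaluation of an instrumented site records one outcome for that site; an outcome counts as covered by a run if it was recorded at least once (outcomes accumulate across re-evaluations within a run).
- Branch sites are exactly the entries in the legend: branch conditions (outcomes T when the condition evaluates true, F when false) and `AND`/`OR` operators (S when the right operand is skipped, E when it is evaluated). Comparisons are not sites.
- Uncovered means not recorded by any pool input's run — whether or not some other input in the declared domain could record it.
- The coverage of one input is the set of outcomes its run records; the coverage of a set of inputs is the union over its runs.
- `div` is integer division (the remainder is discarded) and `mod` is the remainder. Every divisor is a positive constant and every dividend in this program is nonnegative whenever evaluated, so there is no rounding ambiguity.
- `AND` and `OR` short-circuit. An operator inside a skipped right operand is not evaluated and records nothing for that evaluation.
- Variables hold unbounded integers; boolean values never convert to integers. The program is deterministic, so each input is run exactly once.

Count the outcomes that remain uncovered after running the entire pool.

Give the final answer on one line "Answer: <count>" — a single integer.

#1 (q=1, r=5) -> B2->E, B1->F, B3->F, B5->F, B7->F, B8->F, B9->F, B11->T, B12->F; covered: B1=F, B2=E, B3=F, B5=F, B7=F, B8=F, B9=F, B11=T, B12=F
#2 (q=1, r=6) -> B2->E, B1->T, B5->F, B7->T, B8->F, B9->T, B10->F, B11->F; covered: B1=T, B2=E, B5=F, B7=T, B8=F, B9=T, B10=F, B11=F
#3 (q=6, r=1) -> B2->E, B1->F, B3->T, B4->T, B5->F, B7->F, B8->F, B9->T, B10->T, B11->T, B12->T; covered: B1=F, B2=E, B3=T, B4=T, B5=F, B7=F, B8=F, B9=T, B10=T, B11=T, B12=T
#4 (q=3, r=5) -> B2->E, B1->F, B3->F, B5->F, B7->F, B8->F, B9->T, B10->F, B11->F; covered: B1=F, B2=E, B3=F, B5=F, B7=F, B8=F, B9=T, B10=F, B11=F
#5 (q=3, r=2) -> B2->E, B1->F, B3->T, B4->F, B5->T, B6->T, B8->F, B9->T, B10->T, B11->T, B12->T; covered: B1=F, B2=E, B3=T, B4=F, B5=T, B6=T, B8=F, B9=T, B10=T, B11=T, B12=T
union over the pool: B1=T, B1=F, B2=E, B3=T, B3=F, B4=T, B4=F, B5=T, B5=F, B6=T, B7=T, B7=F, B8=F, B9=T, B9=F, B10=T, B10=F, B11=T, B11=F, B12=T, B12=F
uncovered (3 of 24): B2=S, B6=F, B8=T

Answer: 3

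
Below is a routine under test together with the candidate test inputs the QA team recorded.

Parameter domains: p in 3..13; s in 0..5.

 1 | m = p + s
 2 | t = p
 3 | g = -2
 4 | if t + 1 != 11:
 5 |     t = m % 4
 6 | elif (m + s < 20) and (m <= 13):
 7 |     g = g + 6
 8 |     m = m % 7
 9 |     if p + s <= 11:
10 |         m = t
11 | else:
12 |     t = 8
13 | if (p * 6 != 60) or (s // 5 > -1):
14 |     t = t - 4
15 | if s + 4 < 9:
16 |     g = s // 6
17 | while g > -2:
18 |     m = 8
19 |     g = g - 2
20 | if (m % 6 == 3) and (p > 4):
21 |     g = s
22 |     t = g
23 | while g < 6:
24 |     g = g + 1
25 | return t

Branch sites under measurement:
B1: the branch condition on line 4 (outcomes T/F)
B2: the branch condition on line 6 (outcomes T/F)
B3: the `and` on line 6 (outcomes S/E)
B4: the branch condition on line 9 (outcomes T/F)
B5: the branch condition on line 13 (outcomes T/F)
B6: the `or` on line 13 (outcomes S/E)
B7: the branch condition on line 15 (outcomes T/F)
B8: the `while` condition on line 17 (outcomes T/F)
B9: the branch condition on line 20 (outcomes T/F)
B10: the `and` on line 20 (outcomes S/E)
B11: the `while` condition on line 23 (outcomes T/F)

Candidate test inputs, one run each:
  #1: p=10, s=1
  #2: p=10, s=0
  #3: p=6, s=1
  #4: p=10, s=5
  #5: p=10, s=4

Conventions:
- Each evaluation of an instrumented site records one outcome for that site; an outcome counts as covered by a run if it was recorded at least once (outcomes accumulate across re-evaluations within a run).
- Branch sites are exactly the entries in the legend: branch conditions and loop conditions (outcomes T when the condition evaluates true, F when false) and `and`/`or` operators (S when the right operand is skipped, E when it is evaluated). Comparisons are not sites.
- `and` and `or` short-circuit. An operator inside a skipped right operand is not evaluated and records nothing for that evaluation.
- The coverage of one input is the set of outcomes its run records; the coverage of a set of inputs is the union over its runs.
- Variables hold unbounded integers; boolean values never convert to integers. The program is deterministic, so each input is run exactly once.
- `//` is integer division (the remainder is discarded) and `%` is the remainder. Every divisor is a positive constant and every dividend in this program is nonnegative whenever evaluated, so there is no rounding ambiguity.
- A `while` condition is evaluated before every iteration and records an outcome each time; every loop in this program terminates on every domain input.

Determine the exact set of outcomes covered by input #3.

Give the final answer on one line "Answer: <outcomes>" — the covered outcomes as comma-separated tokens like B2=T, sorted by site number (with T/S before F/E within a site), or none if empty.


Running input #3 (p=6, s=1), event by event:
  B1->T, B6->S, B5->T, B7->T, B8->T, B8->F, B10->S, B9->F, B11->T, B11->T
  B11->T, B11->T, B11->T, B11->T, B11->T, B11->T, B11->F
deduplicating events, the covered set is: B1=T, B5=T, B6=S, B7=T, B8=T, B8=F, B9=F, B10=S, B11=T, B11=F
Answer: B1=T, B5=T, B6=S, B7=T, B8=T, B8=F, B9=F, B10=S, B11=T, B11=F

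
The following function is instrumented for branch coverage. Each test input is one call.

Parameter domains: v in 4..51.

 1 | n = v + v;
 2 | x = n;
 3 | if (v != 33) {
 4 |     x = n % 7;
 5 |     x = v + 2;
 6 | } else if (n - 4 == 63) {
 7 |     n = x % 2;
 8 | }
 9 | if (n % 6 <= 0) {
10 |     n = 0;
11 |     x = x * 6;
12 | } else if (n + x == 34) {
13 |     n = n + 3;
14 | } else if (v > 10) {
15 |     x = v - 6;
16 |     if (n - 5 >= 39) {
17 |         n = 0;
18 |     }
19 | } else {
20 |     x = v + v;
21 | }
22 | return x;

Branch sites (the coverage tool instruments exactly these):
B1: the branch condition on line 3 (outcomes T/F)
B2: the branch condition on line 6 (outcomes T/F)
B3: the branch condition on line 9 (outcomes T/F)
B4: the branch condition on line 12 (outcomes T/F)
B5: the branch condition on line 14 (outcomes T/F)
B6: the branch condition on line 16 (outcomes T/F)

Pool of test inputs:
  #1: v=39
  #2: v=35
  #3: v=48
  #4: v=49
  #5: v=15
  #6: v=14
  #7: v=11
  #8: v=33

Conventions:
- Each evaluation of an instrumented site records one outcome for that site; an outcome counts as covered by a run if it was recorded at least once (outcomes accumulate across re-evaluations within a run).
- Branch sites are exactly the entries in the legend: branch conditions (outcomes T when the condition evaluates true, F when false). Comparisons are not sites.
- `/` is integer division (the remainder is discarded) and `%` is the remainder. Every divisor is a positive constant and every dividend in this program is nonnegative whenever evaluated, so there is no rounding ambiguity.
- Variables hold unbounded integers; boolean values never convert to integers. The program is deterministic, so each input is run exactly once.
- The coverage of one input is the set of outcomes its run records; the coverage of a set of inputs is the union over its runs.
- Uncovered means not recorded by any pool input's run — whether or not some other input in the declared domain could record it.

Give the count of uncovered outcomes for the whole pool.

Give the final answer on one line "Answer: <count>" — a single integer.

input #1 (v=39): events B1->T, B3->T; covers B1=T, B3=T
input #2 (v=35): events B1->T, B3->F, B4->F, B5->T, B6->T; covers B1=T, B3=F, B4=F, B5=T, B6=T
input #3 (v=48): events B1->T, B3->T; covers B1=T, B3=T
input #4 (v=49): events B1->T, B3->F, B4->F, B5->T, B6->T; covers B1=T, B3=F, B4=F, B5=T, B6=T
input #5 (v=15): events B1->T, B3->T; covers B1=T, B3=T
input #6 (v=14): events B1->T, B3->F, B4->F, B5->T, B6->F; covers B1=T, B3=F, B4=F, B5=T, B6=F
input #7 (v=11): events B1->T, B3->F, B4->F, B5->T, B6->F; covers B1=T, B3=F, B4=F, B5=T, B6=F
input #8 (v=33): events B1->F, B2->F, B3->T; covers B1=F, B2=F, B3=T
union over the pool: B1=T, B1=F, B2=F, B3=T, B3=F, B4=F, B5=T, B6=T, B6=F
uncovered (3 of 12): B2=T, B4=T, B5=F

Answer: 3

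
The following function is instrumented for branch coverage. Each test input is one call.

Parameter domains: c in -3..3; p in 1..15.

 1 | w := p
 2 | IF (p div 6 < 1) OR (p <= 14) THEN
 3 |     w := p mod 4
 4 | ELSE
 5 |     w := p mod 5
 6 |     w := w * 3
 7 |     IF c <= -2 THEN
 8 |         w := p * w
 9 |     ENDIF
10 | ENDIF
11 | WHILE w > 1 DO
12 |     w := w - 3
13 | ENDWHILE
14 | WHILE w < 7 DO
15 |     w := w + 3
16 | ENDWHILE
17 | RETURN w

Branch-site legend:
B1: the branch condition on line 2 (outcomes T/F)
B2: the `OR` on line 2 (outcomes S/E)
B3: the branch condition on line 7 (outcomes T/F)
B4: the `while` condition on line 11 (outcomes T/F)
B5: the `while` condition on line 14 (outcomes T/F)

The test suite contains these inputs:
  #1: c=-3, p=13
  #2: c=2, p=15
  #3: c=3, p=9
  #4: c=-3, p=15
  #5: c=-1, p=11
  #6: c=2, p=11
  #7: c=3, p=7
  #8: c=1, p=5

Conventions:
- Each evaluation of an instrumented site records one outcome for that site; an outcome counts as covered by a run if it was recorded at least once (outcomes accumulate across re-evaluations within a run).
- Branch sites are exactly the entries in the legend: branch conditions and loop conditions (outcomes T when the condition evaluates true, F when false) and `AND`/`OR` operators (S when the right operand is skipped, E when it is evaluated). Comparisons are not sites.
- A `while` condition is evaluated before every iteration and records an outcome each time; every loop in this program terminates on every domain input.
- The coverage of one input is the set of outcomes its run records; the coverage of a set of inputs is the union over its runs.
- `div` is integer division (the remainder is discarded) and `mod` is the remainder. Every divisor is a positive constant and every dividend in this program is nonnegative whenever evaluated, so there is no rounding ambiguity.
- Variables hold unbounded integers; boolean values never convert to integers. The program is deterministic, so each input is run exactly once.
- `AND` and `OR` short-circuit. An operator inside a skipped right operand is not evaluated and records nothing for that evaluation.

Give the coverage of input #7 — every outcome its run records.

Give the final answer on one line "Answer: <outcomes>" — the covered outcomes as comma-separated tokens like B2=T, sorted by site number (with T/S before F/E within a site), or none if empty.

Event log for input #7 (c=3, p=7):
  B2->E, B1->T, B4->T, B4->F, B5->T, B5->T, B5->T, B5->F
deduplicating events, the covered set is: B1=T, B2=E, B4=T, B4=F, B5=T, B5=F

Answer: B1=T, B2=E, B4=T, B4=F, B5=T, B5=F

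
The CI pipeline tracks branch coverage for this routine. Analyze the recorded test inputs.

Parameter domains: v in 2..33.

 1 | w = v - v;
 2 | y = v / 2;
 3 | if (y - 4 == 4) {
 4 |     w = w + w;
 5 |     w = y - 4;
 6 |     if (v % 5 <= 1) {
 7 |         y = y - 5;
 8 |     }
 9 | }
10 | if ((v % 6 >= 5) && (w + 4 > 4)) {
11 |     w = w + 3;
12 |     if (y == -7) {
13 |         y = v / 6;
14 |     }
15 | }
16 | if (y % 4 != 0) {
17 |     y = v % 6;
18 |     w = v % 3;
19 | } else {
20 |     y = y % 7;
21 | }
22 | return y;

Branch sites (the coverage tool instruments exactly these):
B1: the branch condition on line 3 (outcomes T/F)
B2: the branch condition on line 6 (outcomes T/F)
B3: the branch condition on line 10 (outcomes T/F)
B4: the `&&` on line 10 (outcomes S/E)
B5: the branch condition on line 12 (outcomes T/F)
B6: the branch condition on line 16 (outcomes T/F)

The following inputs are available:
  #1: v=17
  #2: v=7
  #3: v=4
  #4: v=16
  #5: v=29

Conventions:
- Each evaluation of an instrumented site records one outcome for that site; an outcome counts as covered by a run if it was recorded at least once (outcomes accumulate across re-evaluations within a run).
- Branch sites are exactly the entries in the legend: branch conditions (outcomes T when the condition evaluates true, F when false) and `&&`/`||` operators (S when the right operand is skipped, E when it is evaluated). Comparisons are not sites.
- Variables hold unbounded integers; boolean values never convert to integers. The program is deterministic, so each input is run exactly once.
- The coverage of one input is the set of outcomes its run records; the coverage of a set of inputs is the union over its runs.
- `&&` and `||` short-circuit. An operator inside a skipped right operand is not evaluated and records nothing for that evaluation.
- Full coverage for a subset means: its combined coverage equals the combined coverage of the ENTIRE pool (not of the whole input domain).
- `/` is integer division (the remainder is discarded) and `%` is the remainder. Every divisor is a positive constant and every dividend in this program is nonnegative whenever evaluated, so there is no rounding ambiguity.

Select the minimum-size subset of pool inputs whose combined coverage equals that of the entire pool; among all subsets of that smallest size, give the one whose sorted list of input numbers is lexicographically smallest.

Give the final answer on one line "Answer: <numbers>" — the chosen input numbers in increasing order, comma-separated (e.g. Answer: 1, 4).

test 1 (v=17) fires B1->T, B2->F, B4->E, B3->T, B5->F, B6->F; hits B1=T, B2=F, B3=T, B4=E, B5=F, B6=F
test 2 (v=7) fires B1->F, B4->S, B3->F, B6->T; hits B1=F, B3=F, B4=S, B6=T
test 3 (v=4) fires B1->F, B4->S, B3->F, B6->T; hits B1=F, B3=F, B4=S, B6=T
test 4 (v=16) fires B1->T, B2->T, B4->S, B3->F, B6->T; hits B1=T, B2=T, B3=F, B4=S, B6=T
test 5 (v=29) fires B1->F, B4->E, B3->F, B6->T; hits B1=F, B3=F, B4=E, B6=T
union over all inputs: B1=T, B1=F, B2=T, B2=F, B3=T, B3=F, B4=S, B4=E, B5=F, B6=T, B6=F (11 outcomes)
size 1 is not enough: best union over all size-1 subsets is 6/11
size 2 is not enough: best union over all size-2 subsets is 10/11
inputs {1, 2, 4} (size 3) cover everything; no size-3 subset with a lexicographically smaller index list covers all 11

Answer: 1, 2, 4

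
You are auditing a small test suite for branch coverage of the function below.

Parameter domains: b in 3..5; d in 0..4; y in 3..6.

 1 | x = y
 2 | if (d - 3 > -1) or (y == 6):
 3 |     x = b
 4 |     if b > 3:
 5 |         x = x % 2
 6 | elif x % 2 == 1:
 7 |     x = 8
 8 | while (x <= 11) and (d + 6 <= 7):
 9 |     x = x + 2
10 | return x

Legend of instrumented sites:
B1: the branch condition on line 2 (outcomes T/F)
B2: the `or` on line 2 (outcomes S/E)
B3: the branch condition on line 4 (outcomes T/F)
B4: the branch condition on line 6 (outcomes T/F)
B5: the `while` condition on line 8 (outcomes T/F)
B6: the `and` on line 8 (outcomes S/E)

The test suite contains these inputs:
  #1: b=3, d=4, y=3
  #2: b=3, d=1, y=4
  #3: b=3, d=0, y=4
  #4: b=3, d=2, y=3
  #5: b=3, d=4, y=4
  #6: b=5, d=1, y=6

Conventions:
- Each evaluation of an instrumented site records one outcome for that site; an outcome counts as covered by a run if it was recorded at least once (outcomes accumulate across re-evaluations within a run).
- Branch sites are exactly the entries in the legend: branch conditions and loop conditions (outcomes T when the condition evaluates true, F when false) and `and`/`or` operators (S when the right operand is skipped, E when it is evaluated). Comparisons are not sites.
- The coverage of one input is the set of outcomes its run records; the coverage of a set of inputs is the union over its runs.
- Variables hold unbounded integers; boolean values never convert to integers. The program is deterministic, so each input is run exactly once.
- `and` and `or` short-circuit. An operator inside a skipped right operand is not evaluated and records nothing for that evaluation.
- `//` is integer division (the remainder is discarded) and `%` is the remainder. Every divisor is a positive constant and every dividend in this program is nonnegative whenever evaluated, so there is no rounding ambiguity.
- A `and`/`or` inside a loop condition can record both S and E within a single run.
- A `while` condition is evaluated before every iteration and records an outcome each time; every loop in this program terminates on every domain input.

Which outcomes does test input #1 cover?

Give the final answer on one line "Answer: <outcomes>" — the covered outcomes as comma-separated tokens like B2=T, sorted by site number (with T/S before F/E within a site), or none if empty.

Event log for input #1 (b=3, d=4, y=3):
  B2->S, B1->T, B3->F, B6->E, B5->F
as a set, this run covers: B1=T, B2=S, B3=F, B5=F, B6=E

Answer: B1=T, B2=S, B3=F, B5=F, B6=E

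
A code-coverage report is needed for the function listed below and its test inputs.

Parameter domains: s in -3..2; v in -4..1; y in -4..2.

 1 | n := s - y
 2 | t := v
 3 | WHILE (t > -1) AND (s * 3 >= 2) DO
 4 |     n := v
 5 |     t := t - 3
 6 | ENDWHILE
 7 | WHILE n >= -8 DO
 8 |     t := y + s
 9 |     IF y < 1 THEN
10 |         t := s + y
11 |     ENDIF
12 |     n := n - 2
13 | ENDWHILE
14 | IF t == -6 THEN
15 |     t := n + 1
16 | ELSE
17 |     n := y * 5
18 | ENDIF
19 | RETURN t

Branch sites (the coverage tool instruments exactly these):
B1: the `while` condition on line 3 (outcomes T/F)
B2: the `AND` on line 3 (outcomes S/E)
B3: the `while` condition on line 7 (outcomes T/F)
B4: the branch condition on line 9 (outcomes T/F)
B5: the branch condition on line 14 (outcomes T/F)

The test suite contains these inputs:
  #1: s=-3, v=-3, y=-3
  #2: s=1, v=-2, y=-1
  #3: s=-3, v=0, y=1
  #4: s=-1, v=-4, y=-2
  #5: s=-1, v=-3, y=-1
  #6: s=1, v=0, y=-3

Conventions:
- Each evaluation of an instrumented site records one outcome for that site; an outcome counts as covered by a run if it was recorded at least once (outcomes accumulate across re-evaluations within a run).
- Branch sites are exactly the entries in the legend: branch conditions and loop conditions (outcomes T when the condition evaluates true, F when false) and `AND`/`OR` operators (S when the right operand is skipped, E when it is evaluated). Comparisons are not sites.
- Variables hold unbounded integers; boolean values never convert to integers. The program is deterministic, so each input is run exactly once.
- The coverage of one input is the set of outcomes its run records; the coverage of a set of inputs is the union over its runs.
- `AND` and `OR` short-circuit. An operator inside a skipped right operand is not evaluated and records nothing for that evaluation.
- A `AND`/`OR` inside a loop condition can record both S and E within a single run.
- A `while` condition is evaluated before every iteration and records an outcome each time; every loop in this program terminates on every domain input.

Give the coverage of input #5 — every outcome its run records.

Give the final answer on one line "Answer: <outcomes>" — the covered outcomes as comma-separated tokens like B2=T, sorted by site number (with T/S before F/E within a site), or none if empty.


Tracing the run of input #5 (s=-1, v=-3, y=-1):
  B2->S, B1->F, B3->T, B4->T, B3->T, B4->T, B3->T, B4->T, B3->T, B4->T
  B3->T, B4->T, B3->F, B5->F
deduplicating events, the covered set is: B1=F, B2=S, B3=T, B3=F, B4=T, B5=F
Answer: B1=F, B2=S, B3=T, B3=F, B4=T, B5=F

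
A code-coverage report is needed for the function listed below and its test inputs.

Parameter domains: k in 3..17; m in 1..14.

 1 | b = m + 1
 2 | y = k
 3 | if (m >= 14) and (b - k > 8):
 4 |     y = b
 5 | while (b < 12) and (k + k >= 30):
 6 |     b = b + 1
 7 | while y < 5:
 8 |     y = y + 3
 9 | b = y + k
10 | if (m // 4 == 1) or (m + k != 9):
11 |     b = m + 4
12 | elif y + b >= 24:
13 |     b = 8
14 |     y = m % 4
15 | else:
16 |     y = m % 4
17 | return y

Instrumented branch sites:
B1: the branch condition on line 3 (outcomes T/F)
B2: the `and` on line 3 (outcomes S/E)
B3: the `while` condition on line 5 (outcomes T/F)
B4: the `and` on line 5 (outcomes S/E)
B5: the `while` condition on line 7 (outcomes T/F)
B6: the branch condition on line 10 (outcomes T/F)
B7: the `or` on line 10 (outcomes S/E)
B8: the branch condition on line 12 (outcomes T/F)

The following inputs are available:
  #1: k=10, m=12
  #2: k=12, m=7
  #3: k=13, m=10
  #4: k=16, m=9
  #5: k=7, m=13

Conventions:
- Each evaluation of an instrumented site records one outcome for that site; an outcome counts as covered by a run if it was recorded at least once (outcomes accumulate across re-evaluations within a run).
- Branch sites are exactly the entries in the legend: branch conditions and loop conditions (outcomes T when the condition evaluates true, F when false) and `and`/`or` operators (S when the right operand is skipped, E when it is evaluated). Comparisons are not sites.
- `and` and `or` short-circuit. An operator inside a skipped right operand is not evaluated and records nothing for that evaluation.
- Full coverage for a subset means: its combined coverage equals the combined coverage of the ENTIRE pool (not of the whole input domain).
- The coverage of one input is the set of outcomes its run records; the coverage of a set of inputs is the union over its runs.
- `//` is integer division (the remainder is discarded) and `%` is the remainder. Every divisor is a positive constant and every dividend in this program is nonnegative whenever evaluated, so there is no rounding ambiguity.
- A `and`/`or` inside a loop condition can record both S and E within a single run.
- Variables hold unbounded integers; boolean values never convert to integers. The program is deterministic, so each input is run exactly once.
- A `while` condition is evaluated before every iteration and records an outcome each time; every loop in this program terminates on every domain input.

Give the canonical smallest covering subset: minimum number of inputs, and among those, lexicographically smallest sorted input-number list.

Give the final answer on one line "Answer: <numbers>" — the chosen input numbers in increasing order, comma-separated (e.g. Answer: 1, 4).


input #1, k=10, m=12: outcomes B1=F, B2=S, B3=F, B4=S, B5=F, B6=T, B7=E
input #2, k=12, m=7: outcomes B1=F, B2=S, B3=F, B4=E, B5=F, B6=T, B7=S
input #3, k=13, m=10: outcomes B1=F, B2=S, B3=F, B4=E, B5=F, B6=T, B7=E
input #4, k=16, m=9: outcomes B1=F, B2=S, B3=T, B3=F, B4=S, B4=E, B5=F, B6=T, B7=E
input #5, k=7, m=13: outcomes B1=F, B2=S, B3=F, B4=S, B5=F, B6=T, B7=E
together the pool reaches 10 outcomes: B1=F, B2=S, B3=T, B3=F, B4=S, B4=E, B5=F, B6=T, B7=S, B7=E
checked all size-1 subsets: none covers 10 outcomes (max 9/10)
inputs {2, 4} (size 2) cover everything; no size-2 subset with a lexicographically smaller index list covers all 10
Answer: 2, 4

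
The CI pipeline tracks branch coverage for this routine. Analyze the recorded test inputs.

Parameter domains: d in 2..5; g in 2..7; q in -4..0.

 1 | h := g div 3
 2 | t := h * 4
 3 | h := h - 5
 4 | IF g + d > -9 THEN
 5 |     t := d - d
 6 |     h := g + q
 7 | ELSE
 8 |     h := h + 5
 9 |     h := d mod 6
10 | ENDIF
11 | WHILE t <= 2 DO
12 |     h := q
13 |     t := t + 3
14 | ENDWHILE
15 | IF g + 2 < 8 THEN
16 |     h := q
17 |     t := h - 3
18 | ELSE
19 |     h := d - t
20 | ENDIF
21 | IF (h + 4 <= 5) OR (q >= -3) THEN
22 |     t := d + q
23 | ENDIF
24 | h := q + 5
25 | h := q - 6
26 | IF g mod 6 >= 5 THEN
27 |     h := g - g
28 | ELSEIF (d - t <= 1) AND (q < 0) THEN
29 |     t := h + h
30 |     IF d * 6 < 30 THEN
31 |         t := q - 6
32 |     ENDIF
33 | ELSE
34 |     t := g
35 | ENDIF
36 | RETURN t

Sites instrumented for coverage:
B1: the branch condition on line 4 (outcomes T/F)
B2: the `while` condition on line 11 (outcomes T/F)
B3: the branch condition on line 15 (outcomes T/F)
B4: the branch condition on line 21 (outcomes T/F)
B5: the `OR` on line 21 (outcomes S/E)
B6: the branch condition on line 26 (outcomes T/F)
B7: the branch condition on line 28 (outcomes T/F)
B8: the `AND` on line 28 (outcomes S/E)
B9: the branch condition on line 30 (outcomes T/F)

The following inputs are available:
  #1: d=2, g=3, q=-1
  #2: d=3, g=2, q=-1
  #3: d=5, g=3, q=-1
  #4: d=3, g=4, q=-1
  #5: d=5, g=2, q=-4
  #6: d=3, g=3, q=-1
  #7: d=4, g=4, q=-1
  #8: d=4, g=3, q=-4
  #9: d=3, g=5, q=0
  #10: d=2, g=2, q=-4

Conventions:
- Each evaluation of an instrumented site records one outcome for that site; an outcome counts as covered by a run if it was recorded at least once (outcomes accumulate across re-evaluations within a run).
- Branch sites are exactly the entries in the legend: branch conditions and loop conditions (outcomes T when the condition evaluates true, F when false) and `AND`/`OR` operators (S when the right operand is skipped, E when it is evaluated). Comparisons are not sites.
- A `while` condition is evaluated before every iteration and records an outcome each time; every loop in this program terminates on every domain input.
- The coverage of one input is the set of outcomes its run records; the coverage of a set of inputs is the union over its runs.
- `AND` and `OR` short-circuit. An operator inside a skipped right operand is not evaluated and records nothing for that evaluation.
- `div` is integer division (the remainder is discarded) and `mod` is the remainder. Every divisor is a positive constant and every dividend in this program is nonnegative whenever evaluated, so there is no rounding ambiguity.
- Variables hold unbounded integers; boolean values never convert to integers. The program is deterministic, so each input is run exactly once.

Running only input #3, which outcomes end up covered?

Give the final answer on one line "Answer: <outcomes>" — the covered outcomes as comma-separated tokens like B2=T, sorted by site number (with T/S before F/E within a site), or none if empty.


Running input #3 (d=5, g=3, q=-1), event by event:
  B1->T, B2->T, B2->F, B3->T, B5->S, B4->T, B6->F, B8->E, B7->T, B9->F
distinct outcomes covered: B1=T, B2=T, B2=F, B3=T, B4=T, B5=S, B6=F, B7=T, B8=E, B9=F
Answer: B1=T, B2=T, B2=F, B3=T, B4=T, B5=S, B6=F, B7=T, B8=E, B9=F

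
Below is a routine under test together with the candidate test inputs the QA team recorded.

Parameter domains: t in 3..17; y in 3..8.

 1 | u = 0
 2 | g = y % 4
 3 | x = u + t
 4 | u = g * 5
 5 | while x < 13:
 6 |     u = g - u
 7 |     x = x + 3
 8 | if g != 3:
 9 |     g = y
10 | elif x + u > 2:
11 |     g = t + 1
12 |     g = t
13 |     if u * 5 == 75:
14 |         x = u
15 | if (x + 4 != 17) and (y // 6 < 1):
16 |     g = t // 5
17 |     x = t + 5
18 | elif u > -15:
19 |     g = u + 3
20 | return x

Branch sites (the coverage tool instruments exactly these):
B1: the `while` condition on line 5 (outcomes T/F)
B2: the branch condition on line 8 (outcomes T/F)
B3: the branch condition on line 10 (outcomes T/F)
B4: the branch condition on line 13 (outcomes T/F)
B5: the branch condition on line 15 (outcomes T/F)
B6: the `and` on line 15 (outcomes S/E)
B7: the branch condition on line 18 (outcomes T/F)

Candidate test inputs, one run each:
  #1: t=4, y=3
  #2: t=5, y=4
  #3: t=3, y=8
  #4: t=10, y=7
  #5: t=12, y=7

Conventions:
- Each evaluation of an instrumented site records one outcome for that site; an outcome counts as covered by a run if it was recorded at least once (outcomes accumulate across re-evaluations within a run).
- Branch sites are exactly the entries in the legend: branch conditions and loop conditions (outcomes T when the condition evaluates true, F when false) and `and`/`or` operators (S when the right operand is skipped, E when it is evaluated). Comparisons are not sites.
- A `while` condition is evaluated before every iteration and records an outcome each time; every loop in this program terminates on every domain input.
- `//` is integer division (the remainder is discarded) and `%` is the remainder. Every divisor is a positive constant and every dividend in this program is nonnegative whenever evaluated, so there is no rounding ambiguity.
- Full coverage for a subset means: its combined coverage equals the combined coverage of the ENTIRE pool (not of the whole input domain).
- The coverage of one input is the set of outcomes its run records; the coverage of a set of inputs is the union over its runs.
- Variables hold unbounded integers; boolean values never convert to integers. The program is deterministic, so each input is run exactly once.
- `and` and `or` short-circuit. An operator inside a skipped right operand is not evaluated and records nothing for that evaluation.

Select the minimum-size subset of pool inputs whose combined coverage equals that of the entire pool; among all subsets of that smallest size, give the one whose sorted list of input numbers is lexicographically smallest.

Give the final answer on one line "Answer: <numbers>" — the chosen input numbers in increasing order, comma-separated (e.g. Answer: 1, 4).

test 1 (t=4, y=3) fires B1->T, B1->T, B1->T, B1->F, B2->F, B3->F, B6->S, B5->F, B7->T; hits B1=T, B1=F, B2=F, B3=F, B5=F, B6=S, B7=T
test 2 (t=5, y=4) fires B1->T, B1->T, B1->T, B1->F, B2->T, B6->E, B5->T; hits B1=T, B1=F, B2=T, B5=T, B6=E
test 3 (t=3, y=8) fires B1->T, B1->T, B1->T, B1->T, B1->F, B2->T, B6->E, B5->F, B7->T; hits B1=T, B1=F, B2=T, B5=F, B6=E, B7=T
test 4 (t=10, y=7) fires B1->T, B1->F, B2->F, B3->F, B6->S, B5->F, B7->T; hits B1=T, B1=F, B2=F, B3=F, B5=F, B6=S, B7=T
test 5 (t=12, y=7) fires B1->T, B1->F, B2->F, B3->T, B4->F, B6->E, B5->F, B7->T; hits B1=T, B1=F, B2=F, B3=T, B4=F, B5=F, B6=E, B7=T
together the pool reaches 12 outcomes: B1=T, B1=F, B2=T, B2=F, B3=T, B3=F, B4=F, B5=T, B5=F, B6=S, B6=E, B7=T
size 1 is not enough: best union over all size-1 subsets is 8/12
size 2 is not enough: best union over all size-2 subsets is 10/12
the canonical winner is {1, 2, 5}: size 3, full 12-outcome coverage, earliest index list among size-3 covers

Answer: 1, 2, 5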